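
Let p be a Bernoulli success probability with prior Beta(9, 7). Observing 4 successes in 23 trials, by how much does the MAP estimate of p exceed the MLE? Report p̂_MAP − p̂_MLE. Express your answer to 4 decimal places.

MAP − MLE = 0.1504

Posterior is Beta(13, 26); MAP = (13−1)/(39−2) = 12/37 ≈ 0.32432.
MLE ignores the prior: p̂_MLE = k/n = 4/23 ≈ 0.17391.
Difference = 12/37 − 4/23 = 128/851 ≈ 0.1504.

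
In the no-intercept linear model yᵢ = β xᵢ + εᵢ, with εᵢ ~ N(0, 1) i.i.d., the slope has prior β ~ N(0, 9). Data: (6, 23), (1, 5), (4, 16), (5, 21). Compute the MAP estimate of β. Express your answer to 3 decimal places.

β̂_MAP = 3.994

log p(β | y) = −Σ(yᵢ − βxᵢ)²/(2·1) − β²/(2·9) + const.
Setting the derivative to zero: Σxᵢ(yᵢ − βxᵢ)/1 − β/9 = 0, so β = Σxᵢyᵢ / (Σxᵢ² + σ²/τ²).
Σxᵢyᵢ = 6·23 + 1·5 + 4·16 + 5·21 = 312; Σxᵢ² = 78; σ²/τ² = 1/9.
β̂_MAP = 312 / (78 + 1/9) = 312/(703/9) = 2808/703 ≈ 3.994.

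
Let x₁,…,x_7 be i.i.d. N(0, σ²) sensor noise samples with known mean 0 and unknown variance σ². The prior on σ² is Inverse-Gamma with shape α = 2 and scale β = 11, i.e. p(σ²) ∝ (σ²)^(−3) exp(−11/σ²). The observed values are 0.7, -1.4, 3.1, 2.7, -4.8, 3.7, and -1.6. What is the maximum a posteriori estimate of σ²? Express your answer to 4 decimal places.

σ̂²_MAP = 6.2031

Sum of squared deviations about the known mean: SS = (0.7−0)² + (-1.4−0)² + (3.1−0)² + (2.7−0)² + (-4.8−0)² + (3.7−0)² + (-1.6−0)² = 58.64.
The Normal likelihood contributes (σ²)^(−n/2) exp(−SS/(2σ²)), so the posterior is Inverse-Gamma(α + n/2, β + SS/2) = Inverse-Gamma(5.5, 40.32).
The mode of Inverse-Gamma(a, b) is b/(a+1) = 40.32/6.5 ≈ 6.2031.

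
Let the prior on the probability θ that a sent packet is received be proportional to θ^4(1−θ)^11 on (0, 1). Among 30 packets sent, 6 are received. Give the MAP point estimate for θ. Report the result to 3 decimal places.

θ̂_MAP = 0.222

The prior density ∝ θ^4(1−θ)^11 is the kernel of Beta(5, 12).
Data: 6 successes in 30 trials. The binomial likelihood contributes θ^6(1−θ)^24, so the posterior is Beta(5+6, 12+24) = Beta(11, 36).
For Beta(a, b) with a, b > 1 the mode is (a−1)/(a+b−2) = 10/45 ≈ 0.222.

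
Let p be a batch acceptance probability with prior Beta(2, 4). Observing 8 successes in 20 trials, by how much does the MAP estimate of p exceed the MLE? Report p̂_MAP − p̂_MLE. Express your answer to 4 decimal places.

Posterior is Beta(10, 16); MAP = (10−1)/(26−2) = 9/24 ≈ 0.37500.
MLE ignores the prior: p̂_MLE = k/n = 8/20 ≈ 0.40000.
Difference = 9/24 − 8/20 = -1/40 ≈ -0.0250.

MAP − MLE = -0.0250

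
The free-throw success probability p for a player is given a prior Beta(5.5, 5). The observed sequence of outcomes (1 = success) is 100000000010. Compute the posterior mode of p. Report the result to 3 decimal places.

Prior: Beta(5.5, 5).
Data: 2 successes in 12 trials (from the sequence). The binomial likelihood contributes p^2(1−p)^10, so the posterior is Beta(5.5+2, 5+10) = Beta(7.5, 15).
For Beta(a, b) with a, b > 1 the mode is (a−1)/(a+b−2) = 6.5/20.5 ≈ 0.317.

p̂_MAP = 0.317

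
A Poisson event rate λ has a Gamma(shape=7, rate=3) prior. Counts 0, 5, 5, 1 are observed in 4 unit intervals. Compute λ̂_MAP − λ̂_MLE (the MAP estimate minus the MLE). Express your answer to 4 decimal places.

MAP − MLE = -0.3214

Σxᵢ = 11. Posterior is Gamma(18, 7); MAP = (18−1)/7 = 17/7 ≈ 2.42857.
MLE = x̄ = 11/4 ≈ 2.75000.
Difference = 17/7 − 11/4 = -9/28 ≈ -0.3214.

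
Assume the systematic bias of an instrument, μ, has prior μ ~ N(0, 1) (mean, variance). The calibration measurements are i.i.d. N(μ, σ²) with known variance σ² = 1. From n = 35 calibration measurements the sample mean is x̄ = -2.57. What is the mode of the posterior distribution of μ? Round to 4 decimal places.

n = 35, x̄ = -2.57.
For a Normal prior and Normal likelihood with known variance, the posterior is Normal; its mode equals its mean, the precision-weighted average.
Prior precision 1/σ₀² = 1/1 = 1; data precision n/σ² = 35/1 = 35.
μ̂ = (1·0 + 35·(-2.57)) / (1 + 35) = (-89.95)/36 = -1799/720 ≈ -2.4986.

μ̂_MAP = -2.4986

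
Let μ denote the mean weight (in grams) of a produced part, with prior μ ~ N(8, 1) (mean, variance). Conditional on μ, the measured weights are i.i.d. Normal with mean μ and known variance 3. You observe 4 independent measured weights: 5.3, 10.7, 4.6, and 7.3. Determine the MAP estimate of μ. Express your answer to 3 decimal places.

n = 4; x̄ = (5.3 + 10.7 + 4.6 + 7.3)/4 = 27.9/4 = 6.975.
For a Normal prior and Normal likelihood with known variance, the posterior is Normal; its mode equals its mean, the precision-weighted average.
Prior precision 1/σ₀² = 1/1 = 1; data precision n/σ² = 4/3.
μ̂ = (1·8 + (4/3)·6.975) / (1 + 4/3) = 17.3/(7/3) = 519/70 ≈ 7.414.

μ̂_MAP = 7.414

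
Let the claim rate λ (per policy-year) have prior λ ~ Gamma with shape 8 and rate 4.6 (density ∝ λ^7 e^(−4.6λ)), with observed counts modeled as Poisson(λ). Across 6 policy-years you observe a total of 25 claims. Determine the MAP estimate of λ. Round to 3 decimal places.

Σxᵢ = 25, n = 6.
Posterior ∝ λ^7e^(−4.6λ) · λ^25e^(−6λ) = λ^32e^(−10.6λ), i.e. Gamma(shape=33, rate=10.6).
The mode of a Gamma(a, b) with a ≥ 1 (shape–rate) is (a−1)/b = 32/10.6 ≈ 3.019.

λ̂_MAP = 3.019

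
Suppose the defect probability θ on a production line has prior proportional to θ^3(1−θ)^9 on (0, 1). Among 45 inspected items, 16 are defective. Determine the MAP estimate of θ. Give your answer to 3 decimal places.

θ̂_MAP = 0.333

The prior density ∝ θ^3(1−θ)^9 is the kernel of Beta(4, 10).
Data: 16 successes in 45 trials. The binomial likelihood contributes θ^16(1−θ)^29, so the posterior is Beta(4+16, 10+29) = Beta(20, 39).
For Beta(a, b) with a, b > 1 the mode is (a−1)/(a+b−2) = 19/57 ≈ 0.333.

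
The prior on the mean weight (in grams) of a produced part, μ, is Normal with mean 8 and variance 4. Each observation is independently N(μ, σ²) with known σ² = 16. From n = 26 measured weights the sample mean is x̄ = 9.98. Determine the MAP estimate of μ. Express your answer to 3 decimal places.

μ̂_MAP = 9.716

n = 26, x̄ = 9.98.
For a Normal prior and Normal likelihood with known variance, the posterior is Normal; its mode equals its mean, the precision-weighted average.
Prior precision 1/σ₀² = 1/4 = 0.25; data precision n/σ² = 26/16 = 1.625.
μ̂ = (0.25·8 + 1.625·9.98) / (0.25 + 1.625) = 18.2175/1.875 = 9.716.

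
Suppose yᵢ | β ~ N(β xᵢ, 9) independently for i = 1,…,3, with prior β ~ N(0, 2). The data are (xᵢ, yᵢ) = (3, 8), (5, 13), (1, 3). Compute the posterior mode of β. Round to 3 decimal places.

β̂_MAP = 2.329

log p(β | y) = −Σ(yᵢ − βxᵢ)²/(2·9) − β²/(2·2) + const.
Setting the derivative to zero: Σxᵢ(yᵢ − βxᵢ)/9 − β/2 = 0, so β = Σxᵢyᵢ / (Σxᵢ² + σ²/τ²).
Σxᵢyᵢ = 3·8 + 5·13 + 1·3 = 92; Σxᵢ² = 35; σ²/τ² = 4.5.
β̂_MAP = 92 / (35 + 4.5) = 92/39.5 ≈ 2.329.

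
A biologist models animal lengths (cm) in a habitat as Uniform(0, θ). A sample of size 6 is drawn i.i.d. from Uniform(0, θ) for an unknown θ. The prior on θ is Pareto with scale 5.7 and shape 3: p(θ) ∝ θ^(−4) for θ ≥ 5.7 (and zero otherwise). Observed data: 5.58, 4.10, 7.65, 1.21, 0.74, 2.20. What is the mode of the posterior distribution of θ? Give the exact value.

The Uniform(0, θ) likelihood is θ^(−n) for θ ≥ max(xᵢ), zero otherwise. Here max(xᵢ) = 7.65.
Posterior ∝ θ^(−4) · θ^(−6) = θ^(−10) on θ ≥ max(5.7, 7.65) = 7.65.
This density is strictly decreasing in θ, so the posterior mode lies at the lower boundary of the support.

θ̂_MAP = 7.65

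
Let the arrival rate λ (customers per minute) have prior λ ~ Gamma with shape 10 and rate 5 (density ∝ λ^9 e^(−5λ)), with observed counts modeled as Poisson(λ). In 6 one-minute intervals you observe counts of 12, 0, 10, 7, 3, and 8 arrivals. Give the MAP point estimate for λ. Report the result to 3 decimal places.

λ̂_MAP = 4.455

Σxᵢ = 12+0+10+7+3+8 = 40, with n = 6.
Posterior ∝ λ^9e^(−5λ) · λ^40e^(−6λ) = λ^49e^(−11λ), i.e. Gamma(shape=50, rate=11).
The mode of a Gamma(a, b) with a ≥ 1 (shape–rate) is (a−1)/b = 49/11 ≈ 4.455.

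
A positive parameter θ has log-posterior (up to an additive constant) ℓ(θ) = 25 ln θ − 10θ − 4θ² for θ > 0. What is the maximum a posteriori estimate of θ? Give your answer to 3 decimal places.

θ̂_MAP = 1.250

ℓ'(θ) = 25/θ − 10 − 8θ. Setting this to zero and multiplying by θ: 8θ² + 10θ − 25 = 0.
θ = (−10 + √(10² + 4·8·25)) / (2·8) = (−10 + √900) / 16 = (−10 + 30)/16 = 5/4.
ℓ''(θ) = −25/θ² − 8 < 0, confirming a maximum.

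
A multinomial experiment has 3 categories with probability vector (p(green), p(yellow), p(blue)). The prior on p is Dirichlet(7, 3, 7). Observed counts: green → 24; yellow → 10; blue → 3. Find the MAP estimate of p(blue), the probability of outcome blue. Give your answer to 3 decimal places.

MAP estimate of p(blue) = 0.176

The posterior is Dirichlet(αᵢ + nᵢ) = Dirichlet(31, 13, 10).
For a Dirichlet(a₁,…,a_K) with all aᵢ > 1, the mode has j-th component (aⱼ − 1)/(Σaᵢ − K).
Here Σaᵢ = 54 and K = 3, so p(blue) = (10 − 1)/(54 − 3) = 9/51 ≈ 0.176.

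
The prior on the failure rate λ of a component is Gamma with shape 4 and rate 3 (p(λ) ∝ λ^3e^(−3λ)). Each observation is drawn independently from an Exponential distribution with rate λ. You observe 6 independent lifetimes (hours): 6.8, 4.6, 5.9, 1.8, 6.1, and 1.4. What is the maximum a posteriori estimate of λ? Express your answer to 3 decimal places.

The Exponential(rate=λ) likelihood is ∝ λ^n e^(−λΣtᵢ). Here n = 6 and Σtᵢ = 6.8 + 4.6 + 5.9 + 1.8 + 6.1 + 1.4 = 26.6.
Posterior ∝ λ^3e^(−3λ) · λ^6e^(−26.6λ) = λ^9e^(−29.6λ), i.e. Gamma(10, 29.6).
Mode = (a−1)/b = 9/29.6 ≈ 0.304.

λ̂_MAP = 0.304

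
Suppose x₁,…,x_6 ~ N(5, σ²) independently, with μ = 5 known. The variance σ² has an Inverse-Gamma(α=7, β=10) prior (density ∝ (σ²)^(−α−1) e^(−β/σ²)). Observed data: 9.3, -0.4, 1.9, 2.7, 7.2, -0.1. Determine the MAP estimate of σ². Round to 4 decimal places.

σ̂²_MAP = 5.1545

Sum of squared deviations about the known mean: SS = (9.3−5)² + (-0.4−5)² + (1.9−5)² + (2.7−5)² + (7.2−5)² + (-0.1−5)² = 93.4.
The Normal likelihood contributes (σ²)^(−n/2) exp(−SS/(2σ²)), so the posterior is Inverse-Gamma(α + n/2, β + SS/2) = Inverse-Gamma(10, 56.7).
The mode of Inverse-Gamma(a, b) is b/(a+1) = 56.7/11 ≈ 5.1545.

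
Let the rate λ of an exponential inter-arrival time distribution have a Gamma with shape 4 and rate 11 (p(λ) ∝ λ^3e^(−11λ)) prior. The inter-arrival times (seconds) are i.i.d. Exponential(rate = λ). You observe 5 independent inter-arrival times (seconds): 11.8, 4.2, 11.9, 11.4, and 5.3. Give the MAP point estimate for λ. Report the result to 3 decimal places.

λ̂_MAP = 0.144

The Exponential(rate=λ) likelihood is ∝ λ^n e^(−λΣtᵢ). Here n = 5 and Σtᵢ = 11.8 + 4.2 + 11.9 + 11.4 + 5.3 = 44.6.
Posterior ∝ λ^3e^(−11λ) · λ^5e^(−44.6λ) = λ^8e^(−55.6λ), i.e. Gamma(9, 55.6).
Mode = (a−1)/b = 8/55.6 ≈ 0.144.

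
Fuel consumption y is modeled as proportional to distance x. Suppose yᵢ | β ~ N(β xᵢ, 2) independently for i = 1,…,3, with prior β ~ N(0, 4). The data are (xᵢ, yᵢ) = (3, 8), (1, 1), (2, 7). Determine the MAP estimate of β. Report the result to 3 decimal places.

log p(β | y) = −Σ(yᵢ − βxᵢ)²/(2·2) − β²/(2·4) + const.
Setting the derivative to zero: Σxᵢ(yᵢ − βxᵢ)/2 − β/4 = 0, so β = Σxᵢyᵢ / (Σxᵢ² + σ²/τ²).
Σxᵢyᵢ = 3·8 + 1·1 + 2·7 = 39; Σxᵢ² = 14; σ²/τ² = 0.5.
β̂_MAP = 39 / (14 + 0.5) = 39/14.5 ≈ 2.690.

β̂_MAP = 2.690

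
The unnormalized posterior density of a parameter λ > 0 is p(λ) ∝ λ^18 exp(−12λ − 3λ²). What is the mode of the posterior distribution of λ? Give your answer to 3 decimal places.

ℓ'(λ) = 18/λ − 12 − 6λ. Setting this to zero and multiplying by λ: 6λ² + 12λ − 18 = 0.
λ = (−12 + √(12² + 4·6·18)) / (2·6) = (−12 + √576) / 12 = (−12 + 24)/12 = 1.
ℓ''(λ) = −18/λ² − 6 < 0, confirming a maximum.

λ̂_MAP = 1.000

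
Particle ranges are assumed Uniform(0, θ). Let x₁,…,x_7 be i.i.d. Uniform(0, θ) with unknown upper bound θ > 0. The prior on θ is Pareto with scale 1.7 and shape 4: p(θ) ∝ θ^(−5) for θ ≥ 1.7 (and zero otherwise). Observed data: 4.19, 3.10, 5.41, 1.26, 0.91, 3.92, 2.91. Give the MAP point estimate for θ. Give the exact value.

The Uniform(0, θ) likelihood is θ^(−n) for θ ≥ max(xᵢ), zero otherwise. Here max(xᵢ) = 5.41.
Posterior ∝ θ^(−5) · θ^(−7) = θ^(−12) on θ ≥ max(1.7, 5.41) = 5.41.
This density is strictly decreasing in θ, so the posterior mode lies at the lower boundary of the support.

θ̂_MAP = 5.41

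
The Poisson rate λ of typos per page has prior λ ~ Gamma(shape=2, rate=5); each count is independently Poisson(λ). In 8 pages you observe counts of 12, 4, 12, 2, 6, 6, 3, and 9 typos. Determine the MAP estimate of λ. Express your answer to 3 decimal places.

Σxᵢ = 12+4+12+2+6+6+3+9 = 54, with n = 8.
Posterior ∝ λe^(−5λ) · λ^54e^(−8λ) = λ^55e^(−13λ), i.e. Gamma(shape=56, rate=13).
The mode of a Gamma(a, b) with a ≥ 1 (shape–rate) is (a−1)/b = 55/13 ≈ 4.231.

λ̂_MAP = 4.231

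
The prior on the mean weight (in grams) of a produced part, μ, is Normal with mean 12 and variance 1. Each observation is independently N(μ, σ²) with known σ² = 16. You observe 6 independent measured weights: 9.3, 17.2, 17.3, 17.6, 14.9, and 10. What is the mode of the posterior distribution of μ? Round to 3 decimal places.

μ̂_MAP = 12.650

n = 6; x̄ = (9.3 + 17.2 + 17.3 + 17.6 + 14.9 + 10)/6 = 86.3/6 = 863/60 ≈ 14.3833.
For a Normal prior and Normal likelihood with known variance, the posterior is Normal; its mode equals its mean, the precision-weighted average.
Prior precision 1/σ₀² = 1/1 = 1; data precision n/σ² = 6/16 = 0.375.
μ̂ = (1·12 + 0.375·(863/60)) / (1 + 0.375) = 17.39375/1.375 = 12.650.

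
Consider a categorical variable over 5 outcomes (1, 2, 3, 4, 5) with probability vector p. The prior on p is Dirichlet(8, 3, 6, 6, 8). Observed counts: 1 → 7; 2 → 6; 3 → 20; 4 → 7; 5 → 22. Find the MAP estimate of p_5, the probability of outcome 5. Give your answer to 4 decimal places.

MAP estimate: 0.3295

The posterior is Dirichlet(αᵢ + nᵢ) = Dirichlet(15, 9, 26, 13, 30).
For a Dirichlet(a₁,…,a_K) with all aᵢ > 1, the mode has j-th component (aⱼ − 1)/(Σaᵢ − K).
Here Σaᵢ = 93 and K = 5, so p_5 = (30 − 1)/(93 − 5) = 29/88 ≈ 0.3295.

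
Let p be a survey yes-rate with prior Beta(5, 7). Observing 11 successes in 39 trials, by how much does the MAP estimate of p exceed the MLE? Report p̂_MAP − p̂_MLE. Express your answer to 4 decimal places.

MAP − MLE = 0.0241

Posterior is Beta(16, 35); MAP = (16−1)/(51−2) = 15/49 ≈ 0.30612.
MLE ignores the prior: p̂_MLE = k/n = 11/39 ≈ 0.28205.
Difference = 15/49 − 11/39 = 46/1911 ≈ 0.0241.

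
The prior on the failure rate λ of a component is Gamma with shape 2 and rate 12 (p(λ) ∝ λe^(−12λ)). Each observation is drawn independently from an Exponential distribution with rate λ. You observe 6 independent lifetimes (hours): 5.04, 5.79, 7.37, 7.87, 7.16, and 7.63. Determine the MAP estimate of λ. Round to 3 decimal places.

The Exponential(rate=λ) likelihood is ∝ λ^n e^(−λΣtᵢ). Here n = 6 and Σtᵢ = 5.04 + 5.79 + 7.37 + 7.87 + 7.16 + 7.63 = 40.86.
Posterior ∝ λe^(−12λ) · λ^6e^(−40.86λ) = λ^7e^(−52.86λ), i.e. Gamma(8, 52.86).
Mode = (a−1)/b = 7/52.86 ≈ 0.132.

λ̂_MAP = 0.132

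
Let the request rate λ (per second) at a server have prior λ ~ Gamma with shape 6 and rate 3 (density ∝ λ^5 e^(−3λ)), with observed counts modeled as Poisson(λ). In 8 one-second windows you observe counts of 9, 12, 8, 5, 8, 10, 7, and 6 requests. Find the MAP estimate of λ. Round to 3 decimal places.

λ̂_MAP = 6.364

Σxᵢ = 9+12+8+5+8+10+7+6 = 65, with n = 8.
Posterior ∝ λ^5e^(−3λ) · λ^65e^(−8λ) = λ^70e^(−11λ), i.e. Gamma(shape=71, rate=11).
The mode of a Gamma(a, b) with a ≥ 1 (shape–rate) is (a−1)/b = 70/11 ≈ 6.364.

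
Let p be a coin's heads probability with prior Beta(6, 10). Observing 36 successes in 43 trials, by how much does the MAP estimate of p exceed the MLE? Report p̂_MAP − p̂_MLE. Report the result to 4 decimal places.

Posterior is Beta(42, 17); MAP = (42−1)/(59−2) = 41/57 ≈ 0.71930.
MLE ignores the prior: p̂_MLE = k/n = 36/43 ≈ 0.83721.
Difference = 41/57 − 36/43 = -289/2451 ≈ -0.1179.

MAP − MLE = -0.1179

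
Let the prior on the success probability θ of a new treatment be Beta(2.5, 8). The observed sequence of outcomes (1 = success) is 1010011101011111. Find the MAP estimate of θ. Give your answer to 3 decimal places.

θ̂_MAP = 0.510

Prior: Beta(2.5, 8).
Data: 11 successes in 16 trials (from the sequence). The binomial likelihood contributes θ^11(1−θ)^5, so the posterior is Beta(2.5+11, 8+5) = Beta(13.5, 13).
For Beta(a, b) with a, b > 1 the mode is (a−1)/(a+b−2) = 12.5/24.5 ≈ 0.510.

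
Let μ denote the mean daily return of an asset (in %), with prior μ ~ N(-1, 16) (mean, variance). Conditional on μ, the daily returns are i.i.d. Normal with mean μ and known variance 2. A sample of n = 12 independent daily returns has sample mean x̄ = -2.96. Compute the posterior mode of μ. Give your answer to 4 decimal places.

n = 12, x̄ = -2.96.
For a Normal prior and Normal likelihood with known variance, the posterior is Normal; its mode equals its mean, the precision-weighted average.
Prior precision 1/σ₀² = 1/16 = 0.0625; data precision n/σ² = 12/2 = 6.
μ̂ = (0.0625·(-1) + 6·(-2.96)) / (0.0625 + 6) = (-17.8225)/6.0625 = -7129/2425 ≈ -2.9398.

μ̂_MAP = -2.9398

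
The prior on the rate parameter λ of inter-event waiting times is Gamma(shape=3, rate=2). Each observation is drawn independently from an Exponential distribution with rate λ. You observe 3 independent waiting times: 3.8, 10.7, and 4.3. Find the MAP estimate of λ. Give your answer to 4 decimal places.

The Exponential(rate=λ) likelihood is ∝ λ^n e^(−λΣtᵢ). Here n = 3 and Σtᵢ = 3.8 + 10.7 + 4.3 = 18.8.
Posterior ∝ λ^2e^(−2λ) · λ^3e^(−18.8λ) = λ^5e^(−20.8λ), i.e. Gamma(6, 20.8).
Mode = (a−1)/b = 5/20.8 ≈ 0.2404.

λ̂_MAP = 0.2404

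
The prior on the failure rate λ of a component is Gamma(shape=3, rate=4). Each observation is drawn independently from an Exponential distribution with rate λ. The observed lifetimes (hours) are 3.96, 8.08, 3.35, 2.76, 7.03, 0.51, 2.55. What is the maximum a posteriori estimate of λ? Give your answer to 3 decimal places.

The Exponential(rate=λ) likelihood is ∝ λ^n e^(−λΣtᵢ). Here n = 7 and Σtᵢ = 3.96 + 8.08 + 3.35 + 2.76 + 7.03 + 0.51 + 2.55 = 28.24.
Posterior ∝ λ^2e^(−4λ) · λ^7e^(−28.24λ) = λ^9e^(−32.24λ), i.e. Gamma(10, 32.24).
Mode = (a−1)/b = 9/32.24 ≈ 0.279.

λ̂_MAP = 0.279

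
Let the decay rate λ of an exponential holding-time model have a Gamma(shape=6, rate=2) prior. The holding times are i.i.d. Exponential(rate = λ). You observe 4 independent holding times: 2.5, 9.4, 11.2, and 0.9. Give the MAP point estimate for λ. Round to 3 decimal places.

λ̂_MAP = 0.346

The Exponential(rate=λ) likelihood is ∝ λ^n e^(−λΣtᵢ). Here n = 4 and Σtᵢ = 2.5 + 9.4 + 11.2 + 0.9 = 24.
Posterior ∝ λ^5e^(−2λ) · λ^4e^(−24λ) = λ^9e^(−26λ), i.e. Gamma(10, 26).
Mode = (a−1)/b = 9/26 ≈ 0.346.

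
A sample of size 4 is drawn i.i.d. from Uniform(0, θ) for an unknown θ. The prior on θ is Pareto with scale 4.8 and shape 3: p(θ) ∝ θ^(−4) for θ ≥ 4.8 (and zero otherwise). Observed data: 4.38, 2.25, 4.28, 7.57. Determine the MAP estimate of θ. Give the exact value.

The Uniform(0, θ) likelihood is θ^(−n) for θ ≥ max(xᵢ), zero otherwise. Here max(xᵢ) = 7.57.
Posterior ∝ θ^(−4) · θ^(−4) = θ^(−8) on θ ≥ max(4.8, 7.57) = 7.57.
This density is strictly decreasing in θ, so the posterior mode lies at the lower boundary of the support.

θ̂_MAP = 7.57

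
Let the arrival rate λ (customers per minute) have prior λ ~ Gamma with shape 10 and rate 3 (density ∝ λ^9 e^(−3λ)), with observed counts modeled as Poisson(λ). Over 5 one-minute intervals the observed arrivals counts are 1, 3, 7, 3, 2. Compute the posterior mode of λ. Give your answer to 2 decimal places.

λ̂_MAP = 3.13

Σxᵢ = 1+3+7+3+2 = 16, with n = 5.
Posterior ∝ λ^9e^(−3λ) · λ^16e^(−5λ) = λ^25e^(−8λ), i.e. Gamma(shape=26, rate=8).
The mode of a Gamma(a, b) with a ≥ 1 (shape–rate) is (a−1)/b = 25/8 ≈ 3.13.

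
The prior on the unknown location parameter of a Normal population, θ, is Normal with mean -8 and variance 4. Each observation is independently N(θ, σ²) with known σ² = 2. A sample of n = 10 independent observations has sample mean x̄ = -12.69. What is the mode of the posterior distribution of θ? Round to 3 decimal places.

n = 10, x̄ = -12.69.
For a Normal prior and Normal likelihood with known variance, the posterior is Normal; its mode equals its mean, the precision-weighted average.
Prior precision 1/σ₀² = 1/4 = 0.25; data precision n/σ² = 10/2 = 5.
θ̂ = (0.25·(-8) + 5·(-12.69)) / (0.25 + 5) = (-65.45)/5.25 = -187/15 ≈ -12.467.

θ̂_MAP = -12.467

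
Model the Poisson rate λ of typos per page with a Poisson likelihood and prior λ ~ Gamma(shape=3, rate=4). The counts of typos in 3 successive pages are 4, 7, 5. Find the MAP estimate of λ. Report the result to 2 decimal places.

λ̂_MAP = 2.57

Σxᵢ = 4+7+5 = 16, with n = 3.
Posterior ∝ λ^2e^(−4λ) · λ^16e^(−3λ) = λ^18e^(−7λ), i.e. Gamma(shape=19, rate=7).
The mode of a Gamma(a, b) with a ≥ 1 (shape–rate) is (a−1)/b = 18/7 ≈ 2.57.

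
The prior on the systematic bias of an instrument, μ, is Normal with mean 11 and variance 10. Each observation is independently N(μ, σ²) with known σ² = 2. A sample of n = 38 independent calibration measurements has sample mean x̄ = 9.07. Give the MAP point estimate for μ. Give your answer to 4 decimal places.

μ̂_MAP = 9.0801

n = 38, x̄ = 9.07.
For a Normal prior and Normal likelihood with known variance, the posterior is Normal; its mode equals its mean, the precision-weighted average.
Prior precision 1/σ₀² = 1/10 = 0.1; data precision n/σ² = 38/2 = 19.
μ̂ = (0.1·11 + 19·9.07) / (0.1 + 19) = 173.43/19.1 = 17343/1910 ≈ 9.0801.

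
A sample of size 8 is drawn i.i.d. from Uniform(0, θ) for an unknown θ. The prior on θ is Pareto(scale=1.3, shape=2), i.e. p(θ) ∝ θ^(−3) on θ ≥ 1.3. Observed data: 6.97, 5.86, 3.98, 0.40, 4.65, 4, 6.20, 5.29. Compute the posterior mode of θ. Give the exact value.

θ̂_MAP = 6.97

The Uniform(0, θ) likelihood is θ^(−n) for θ ≥ max(xᵢ), zero otherwise. Here max(xᵢ) = 6.97.
Posterior ∝ θ^(−3) · θ^(−8) = θ^(−11) on θ ≥ max(1.3, 6.97) = 6.97.
This density is strictly decreasing in θ, so the posterior mode lies at the lower boundary of the support.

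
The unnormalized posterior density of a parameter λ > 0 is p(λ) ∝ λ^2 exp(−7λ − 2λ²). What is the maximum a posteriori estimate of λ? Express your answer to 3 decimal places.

λ̂_MAP = 0.250

ℓ'(λ) = 2/λ − 7 − 4λ. Setting this to zero and multiplying by λ: 4λ² + 7λ − 2 = 0.
λ = (−7 + √(7² + 4·4·2)) / (2·4) = (−7 + √81) / 8 = (−7 + 9)/8 = 1/4.
ℓ''(λ) = −2/λ² − 4 < 0, confirming a maximum.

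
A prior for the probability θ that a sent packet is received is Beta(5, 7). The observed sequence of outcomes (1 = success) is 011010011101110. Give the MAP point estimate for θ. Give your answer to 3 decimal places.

Prior: Beta(5, 7).
Data: 9 successes in 15 trials (from the sequence). The binomial likelihood contributes θ^9(1−θ)^6, so the posterior is Beta(5+9, 7+6) = Beta(14, 13).
For Beta(a, b) with a, b > 1 the mode is (a−1)/(a+b−2) = 13/25 ≈ 0.520.

θ̂_MAP = 0.520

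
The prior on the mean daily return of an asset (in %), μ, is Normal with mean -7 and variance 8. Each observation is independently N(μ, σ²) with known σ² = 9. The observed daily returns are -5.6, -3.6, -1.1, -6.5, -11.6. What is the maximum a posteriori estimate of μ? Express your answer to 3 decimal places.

μ̂_MAP = -5.922

n = 5; x̄ = ((-5.6) + (-3.6) + (-1.1) + (-6.5) + (-11.6))/5 = -28.4/5 = -5.68.
For a Normal prior and Normal likelihood with known variance, the posterior is Normal; its mode equals its mean, the precision-weighted average.
Prior precision 1/σ₀² = 1/8 = 0.125; data precision n/σ² = 5/9.
μ̂ = (0.125·(-7) + (5/9)·(-5.68)) / (0.125 + 5/9) = (-1451/360)/(49/72) = -1451/245 ≈ -5.922.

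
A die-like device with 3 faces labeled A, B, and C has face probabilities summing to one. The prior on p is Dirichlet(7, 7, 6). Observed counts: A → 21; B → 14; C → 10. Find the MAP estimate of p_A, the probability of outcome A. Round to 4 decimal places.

MAP estimate of p_A = 0.4355

The posterior is Dirichlet(αᵢ + nᵢ) = Dirichlet(28, 21, 16).
For a Dirichlet(a₁,…,a_K) with all aᵢ > 1, the mode has j-th component (aⱼ − 1)/(Σaᵢ − K).
Here Σaᵢ = 65 and K = 3, so p_A = (28 − 1)/(65 − 3) = 27/62 ≈ 0.4355.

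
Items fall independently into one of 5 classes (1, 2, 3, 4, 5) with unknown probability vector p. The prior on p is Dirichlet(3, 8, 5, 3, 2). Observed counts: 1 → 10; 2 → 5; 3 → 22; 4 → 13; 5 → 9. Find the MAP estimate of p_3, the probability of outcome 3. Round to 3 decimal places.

The posterior is Dirichlet(αᵢ + nᵢ) = Dirichlet(13, 13, 27, 16, 11).
For a Dirichlet(a₁,…,a_K) with all aᵢ > 1, the mode has j-th component (aⱼ − 1)/(Σaᵢ − K).
Here Σaᵢ = 80 and K = 5, so p_3 = (27 − 1)/(80 − 5) = 26/75 ≈ 0.347.

MAP estimate: 0.347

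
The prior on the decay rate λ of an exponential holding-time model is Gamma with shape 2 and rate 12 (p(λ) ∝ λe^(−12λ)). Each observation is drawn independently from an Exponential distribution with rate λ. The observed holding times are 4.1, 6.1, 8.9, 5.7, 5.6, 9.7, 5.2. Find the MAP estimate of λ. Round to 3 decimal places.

λ̂_MAP = 0.140

The Exponential(rate=λ) likelihood is ∝ λ^n e^(−λΣtᵢ). Here n = 7 and Σtᵢ = 4.1 + 6.1 + 8.9 + 5.7 + 5.6 + 9.7 + 5.2 = 45.3.
Posterior ∝ λe^(−12λ) · λ^7e^(−45.3λ) = λ^8e^(−57.3λ), i.e. Gamma(9, 57.3).
Mode = (a−1)/b = 8/57.3 ≈ 0.140.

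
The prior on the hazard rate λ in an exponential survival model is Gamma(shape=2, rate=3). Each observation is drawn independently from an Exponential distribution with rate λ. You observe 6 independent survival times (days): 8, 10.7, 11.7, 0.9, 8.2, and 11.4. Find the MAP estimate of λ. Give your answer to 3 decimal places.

The Exponential(rate=λ) likelihood is ∝ λ^n e^(−λΣtᵢ). Here n = 6 and Σtᵢ = 8 + 10.7 + 11.7 + 0.9 + 8.2 + 11.4 = 50.9.
Posterior ∝ λe^(−3λ) · λ^6e^(−50.9λ) = λ^7e^(−53.9λ), i.e. Gamma(8, 53.9).
Mode = (a−1)/b = 7/53.9 ≈ 0.130.

λ̂_MAP = 0.130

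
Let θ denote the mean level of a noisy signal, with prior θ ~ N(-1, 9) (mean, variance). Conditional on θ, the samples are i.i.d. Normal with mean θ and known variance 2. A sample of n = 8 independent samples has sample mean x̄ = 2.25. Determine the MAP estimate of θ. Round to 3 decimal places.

n = 8, x̄ = 2.25.
For a Normal prior and Normal likelihood with known variance, the posterior is Normal; its mode equals its mean, the precision-weighted average.
Prior precision 1/σ₀² = 1/9; data precision n/σ² = 8/2 = 4.
θ̂ = ((1/9)·(-1) + 4·2.25) / (1/9 + 4) = (80/9)/(37/9) = 80/37 ≈ 2.162.

θ̂_MAP = 2.162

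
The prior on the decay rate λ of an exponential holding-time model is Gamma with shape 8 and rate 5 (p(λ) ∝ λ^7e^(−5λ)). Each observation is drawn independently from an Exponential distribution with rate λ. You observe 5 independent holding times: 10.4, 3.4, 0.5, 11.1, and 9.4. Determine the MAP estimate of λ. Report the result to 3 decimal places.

The Exponential(rate=λ) likelihood is ∝ λ^n e^(−λΣtᵢ). Here n = 5 and Σtᵢ = 10.4 + 3.4 + 0.5 + 11.1 + 9.4 = 34.8.
Posterior ∝ λ^7e^(−5λ) · λ^5e^(−34.8λ) = λ^12e^(−39.8λ), i.e. Gamma(13, 39.8).
Mode = (a−1)/b = 12/39.8 ≈ 0.302.

λ̂_MAP = 0.302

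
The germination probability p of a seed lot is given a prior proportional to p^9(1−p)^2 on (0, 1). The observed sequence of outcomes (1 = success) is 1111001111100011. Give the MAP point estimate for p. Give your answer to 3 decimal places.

The prior density ∝ p^9(1−p)^2 is the kernel of Beta(10, 3).
Data: 11 successes in 16 trials (from the sequence). The binomial likelihood contributes p^11(1−p)^5, so the posterior is Beta(10+11, 3+5) = Beta(21, 8).
For Beta(a, b) with a, b > 1 the mode is (a−1)/(a+b−2) = 20/27 ≈ 0.741.

p̂_MAP = 0.741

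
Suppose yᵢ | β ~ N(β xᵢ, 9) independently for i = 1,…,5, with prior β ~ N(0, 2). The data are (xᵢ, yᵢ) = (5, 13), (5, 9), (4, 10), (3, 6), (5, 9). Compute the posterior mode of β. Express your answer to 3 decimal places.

β̂_MAP = 2.038

log p(β | y) = −Σ(yᵢ − βxᵢ)²/(2·9) − β²/(2·2) + const.
Setting the derivative to zero: Σxᵢ(yᵢ − βxᵢ)/9 − β/2 = 0, so β = Σxᵢyᵢ / (Σxᵢ² + σ²/τ²).
Σxᵢyᵢ = 5·13 + 5·9 + 4·10 + 3·6 + 5·9 = 213; Σxᵢ² = 100; σ²/τ² = 4.5.
β̂_MAP = 213 / (100 + 4.5) = 213/104.5 ≈ 2.038.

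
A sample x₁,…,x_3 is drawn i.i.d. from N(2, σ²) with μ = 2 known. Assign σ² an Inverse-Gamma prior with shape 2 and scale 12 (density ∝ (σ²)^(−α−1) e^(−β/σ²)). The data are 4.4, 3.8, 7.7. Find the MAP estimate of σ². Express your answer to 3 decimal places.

Sum of squared deviations about the known mean: SS = (4.4−2)² + (3.8−2)² + (7.7−2)² = 41.49.
The Normal likelihood contributes (σ²)^(−n/2) exp(−SS/(2σ²)), so the posterior is Inverse-Gamma(α + n/2, β + SS/2) = Inverse-Gamma(3.5, 32.745).
The mode of Inverse-Gamma(a, b) is b/(a+1) = 32.745/4.5 ≈ 7.277.

σ̂²_MAP = 7.277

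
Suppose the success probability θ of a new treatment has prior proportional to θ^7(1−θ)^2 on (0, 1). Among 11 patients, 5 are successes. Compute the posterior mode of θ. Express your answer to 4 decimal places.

θ̂_MAP = 0.6000

The prior density ∝ θ^7(1−θ)^2 is the kernel of Beta(8, 3).
Data: 5 successes in 11 trials. The binomial likelihood contributes θ^5(1−θ)^6, so the posterior is Beta(8+5, 3+6) = Beta(13, 9).
For Beta(a, b) with a, b > 1 the mode is (a−1)/(a+b−2) = 12/20 ≈ 0.6000.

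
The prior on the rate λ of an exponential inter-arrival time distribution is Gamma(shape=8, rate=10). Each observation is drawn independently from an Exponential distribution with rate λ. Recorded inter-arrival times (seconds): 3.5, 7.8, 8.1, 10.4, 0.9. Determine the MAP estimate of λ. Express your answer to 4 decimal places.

The Exponential(rate=λ) likelihood is ∝ λ^n e^(−λΣtᵢ). Here n = 5 and Σtᵢ = 3.5 + 7.8 + 8.1 + 10.4 + 0.9 = 30.7.
Posterior ∝ λ^7e^(−10λ) · λ^5e^(−30.7λ) = λ^12e^(−40.7λ), i.e. Gamma(13, 40.7).
Mode = (a−1)/b = 12/40.7 ≈ 0.2948.

λ̂_MAP = 0.2948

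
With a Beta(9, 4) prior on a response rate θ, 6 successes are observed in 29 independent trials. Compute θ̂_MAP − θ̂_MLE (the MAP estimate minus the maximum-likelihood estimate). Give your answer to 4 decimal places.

Posterior is Beta(15, 27); MAP = (15−1)/(42−2) = 14/40 ≈ 0.35000.
MLE ignores the prior: θ̂_MLE = k/n = 6/29 ≈ 0.20690.
Difference = 14/40 − 6/29 = 83/580 ≈ 0.1431.

MAP − MLE = 0.1431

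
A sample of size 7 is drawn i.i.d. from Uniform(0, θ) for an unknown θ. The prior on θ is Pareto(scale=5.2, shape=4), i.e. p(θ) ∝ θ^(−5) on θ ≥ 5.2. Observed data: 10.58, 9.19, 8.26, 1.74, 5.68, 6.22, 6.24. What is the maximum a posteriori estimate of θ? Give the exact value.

The Uniform(0, θ) likelihood is θ^(−n) for θ ≥ max(xᵢ), zero otherwise. Here max(xᵢ) = 10.58.
Posterior ∝ θ^(−5) · θ^(−7) = θ^(−12) on θ ≥ max(5.2, 10.58) = 10.58.
This density is strictly decreasing in θ, so the posterior mode lies at the lower boundary of the support.

θ̂_MAP = 10.58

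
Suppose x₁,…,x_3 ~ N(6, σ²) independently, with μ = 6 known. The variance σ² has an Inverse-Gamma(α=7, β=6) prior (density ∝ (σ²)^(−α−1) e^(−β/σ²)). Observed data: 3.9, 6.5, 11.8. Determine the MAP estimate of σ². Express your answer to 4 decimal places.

σ̂²_MAP = 2.6474

Sum of squared deviations about the known mean: SS = (3.9−6)² + (6.5−6)² + (11.8−6)² = 38.3.
The Normal likelihood contributes (σ²)^(−n/2) exp(−SS/(2σ²)), so the posterior is Inverse-Gamma(α + n/2, β + SS/2) = Inverse-Gamma(8.5, 25.15).
The mode of Inverse-Gamma(a, b) is b/(a+1) = 25.15/9.5 ≈ 2.6474.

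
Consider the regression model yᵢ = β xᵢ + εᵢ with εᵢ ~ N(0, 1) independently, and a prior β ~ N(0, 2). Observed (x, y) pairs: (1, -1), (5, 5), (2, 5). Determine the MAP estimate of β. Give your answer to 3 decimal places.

β̂_MAP = 1.115

log p(β | y) = −Σ(yᵢ − βxᵢ)²/(2·1) − β²/(2·2) + const.
Setting the derivative to zero: Σxᵢ(yᵢ − βxᵢ)/1 − β/2 = 0, so β = Σxᵢyᵢ / (Σxᵢ² + σ²/τ²).
Σxᵢyᵢ = 1·(-1) + 5·5 + 2·5 = 34; Σxᵢ² = 30; σ²/τ² = 0.5.
β̂_MAP = 34 / (30 + 0.5) = 34/30.5 ≈ 1.115.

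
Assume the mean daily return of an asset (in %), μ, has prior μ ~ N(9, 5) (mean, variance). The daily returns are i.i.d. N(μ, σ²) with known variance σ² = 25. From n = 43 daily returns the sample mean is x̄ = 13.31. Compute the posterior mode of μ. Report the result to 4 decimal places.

n = 43, x̄ = 13.31.
For a Normal prior and Normal likelihood with known variance, the posterior is Normal; its mode equals its mean, the precision-weighted average.
Prior precision 1/σ₀² = 1/5 = 0.2; data precision n/σ² = 43/25 = 1.72.
μ̂ = (0.2·9 + 1.72·13.31) / (0.2 + 1.72) = 24.6932/1.92 = 61733/4800 ≈ 12.8610.

μ̂_MAP = 12.8610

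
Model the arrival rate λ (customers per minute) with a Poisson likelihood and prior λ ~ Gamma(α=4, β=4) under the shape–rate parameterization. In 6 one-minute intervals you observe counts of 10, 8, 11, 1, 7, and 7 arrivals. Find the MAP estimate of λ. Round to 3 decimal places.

Σxᵢ = 10+8+11+1+7+7 = 44, with n = 6.
Posterior ∝ λ^3e^(−4λ) · λ^44e^(−6λ) = λ^47e^(−10λ), i.e. Gamma(shape=48, rate=10).
The mode of a Gamma(a, b) with a ≥ 1 (shape–rate) is (a−1)/b = 47/10 ≈ 4.700.

λ̂_MAP = 4.700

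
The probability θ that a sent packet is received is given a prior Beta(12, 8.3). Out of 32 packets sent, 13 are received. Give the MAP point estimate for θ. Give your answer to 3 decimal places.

θ̂_MAP = 0.477

Prior: Beta(12, 8.3).
Data: 13 successes in 32 trials. The binomial likelihood contributes θ^13(1−θ)^19, so the posterior is Beta(12+13, 8.3+19) = Beta(25, 27.3).
For Beta(a, b) with a, b > 1 the mode is (a−1)/(a+b−2) = 24/50.3 ≈ 0.477.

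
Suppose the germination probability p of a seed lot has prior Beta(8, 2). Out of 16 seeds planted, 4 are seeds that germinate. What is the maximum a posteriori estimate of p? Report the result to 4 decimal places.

p̂_MAP = 0.4583

Prior: Beta(8, 2).
Data: 4 successes in 16 trials. The binomial likelihood contributes p^4(1−p)^12, so the posterior is Beta(8+4, 2+12) = Beta(12, 14).
For Beta(a, b) with a, b > 1 the mode is (a−1)/(a+b−2) = 11/24 ≈ 0.4583.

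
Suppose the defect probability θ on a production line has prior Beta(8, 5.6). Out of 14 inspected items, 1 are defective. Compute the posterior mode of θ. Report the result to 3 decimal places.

Prior: Beta(8, 5.6).
Data: 1 success in 14 trials. The binomial likelihood contributes θ(1−θ)^13, so the posterior is Beta(8+1, 5.6+13) = Beta(9, 18.6).
For Beta(a, b) with a, b > 1 the mode is (a−1)/(a+b−2) = 8/25.6 ≈ 0.313.

θ̂_MAP = 0.313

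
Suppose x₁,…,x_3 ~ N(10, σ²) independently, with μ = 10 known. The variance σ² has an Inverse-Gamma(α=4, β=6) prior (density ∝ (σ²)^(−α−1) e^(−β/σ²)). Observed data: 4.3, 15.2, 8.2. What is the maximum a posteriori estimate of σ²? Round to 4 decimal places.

Sum of squared deviations about the known mean: SS = (4.3−10)² + (15.2−10)² + (8.2−10)² = 62.77.
The Normal likelihood contributes (σ²)^(−n/2) exp(−SS/(2σ²)), so the posterior is Inverse-Gamma(α + n/2, β + SS/2) = Inverse-Gamma(5.5, 37.385).
The mode of Inverse-Gamma(a, b) is b/(a+1) = 37.385/6.5 ≈ 5.7515.

σ̂²_MAP = 5.7515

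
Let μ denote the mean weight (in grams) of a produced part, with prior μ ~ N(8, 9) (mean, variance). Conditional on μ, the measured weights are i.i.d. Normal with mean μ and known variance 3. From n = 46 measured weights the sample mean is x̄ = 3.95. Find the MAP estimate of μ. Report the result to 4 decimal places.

μ̂_MAP = 3.9791

n = 46, x̄ = 3.95.
For a Normal prior and Normal likelihood with known variance, the posterior is Normal; its mode equals its mean, the precision-weighted average.
Prior precision 1/σ₀² = 1/9; data precision n/σ² = 46/3.
μ̂ = ((1/9)·8 + (46/3)·3.95) / (1/9 + 46/3) = (5531/90)/(139/9) = 5531/1390 ≈ 3.9791.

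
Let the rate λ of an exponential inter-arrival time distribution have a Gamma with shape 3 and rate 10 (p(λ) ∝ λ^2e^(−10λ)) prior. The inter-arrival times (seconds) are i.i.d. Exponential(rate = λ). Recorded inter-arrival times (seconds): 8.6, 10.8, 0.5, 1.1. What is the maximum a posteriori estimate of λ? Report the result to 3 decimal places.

The Exponential(rate=λ) likelihood is ∝ λ^n e^(−λΣtᵢ). Here n = 4 and Σtᵢ = 8.6 + 10.8 + 0.5 + 1.1 = 21.
Posterior ∝ λ^2e^(−10λ) · λ^4e^(−21λ) = λ^6e^(−31λ), i.e. Gamma(7, 31).
Mode = (a−1)/b = 6/31 ≈ 0.194.

λ̂_MAP = 0.194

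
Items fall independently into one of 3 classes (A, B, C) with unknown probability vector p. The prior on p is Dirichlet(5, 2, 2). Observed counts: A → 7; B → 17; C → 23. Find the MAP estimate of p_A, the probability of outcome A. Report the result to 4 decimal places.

The posterior is Dirichlet(αᵢ + nᵢ) = Dirichlet(12, 19, 25).
For a Dirichlet(a₁,…,a_K) with all aᵢ > 1, the mode has j-th component (aⱼ − 1)/(Σaᵢ − K).
Here Σaᵢ = 56 and K = 3, so p_A = (12 − 1)/(56 − 3) = 11/53 ≈ 0.2075.

MAP estimate of p_A = 0.2075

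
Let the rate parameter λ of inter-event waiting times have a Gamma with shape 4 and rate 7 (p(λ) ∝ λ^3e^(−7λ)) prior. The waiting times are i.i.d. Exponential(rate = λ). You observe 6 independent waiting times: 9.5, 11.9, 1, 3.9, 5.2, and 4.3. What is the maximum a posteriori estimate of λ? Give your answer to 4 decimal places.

The Exponential(rate=λ) likelihood is ∝ λ^n e^(−λΣtᵢ). Here n = 6 and Σtᵢ = 9.5 + 11.9 + 1 + 3.9 + 5.2 + 4.3 = 35.8.
Posterior ∝ λ^3e^(−7λ) · λ^6e^(−35.8λ) = λ^9e^(−42.8λ), i.e. Gamma(10, 42.8).
Mode = (a−1)/b = 9/42.8 ≈ 0.2103.

λ̂_MAP = 0.2103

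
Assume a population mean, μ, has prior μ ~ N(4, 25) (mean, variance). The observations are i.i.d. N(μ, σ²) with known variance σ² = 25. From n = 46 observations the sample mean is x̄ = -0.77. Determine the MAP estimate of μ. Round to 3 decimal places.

n = 46, x̄ = -0.77.
For a Normal prior and Normal likelihood with known variance, the posterior is Normal; its mode equals its mean, the precision-weighted average.
Prior precision 1/σ₀² = 1/25 = 0.04; data precision n/σ² = 46/25 = 1.84.
μ̂ = (0.04·4 + 1.84·(-0.77)) / (0.04 + 1.84) = (-1.2568)/1.88 = -1571/2350 ≈ -0.669.

μ̂_MAP = -0.669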